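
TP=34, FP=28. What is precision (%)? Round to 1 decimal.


Precision = TP / (TP + FP) * 100
= 34 / (34 + 28)
= 34 / 62
= 0.5484
= 54.8%

54.8


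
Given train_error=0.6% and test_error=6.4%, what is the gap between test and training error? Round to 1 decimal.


Generalization gap = test_error - train_error
= 6.4 - 0.6
= 5.8%
A moderate gap.

5.8


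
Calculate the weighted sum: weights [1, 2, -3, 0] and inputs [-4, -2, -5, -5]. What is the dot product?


Element-wise products:
1 * -4 = -4
2 * -2 = -4
-3 * -5 = 15
0 * -5 = 0
Sum = -4 + -4 + 15 + 0
= 7

7


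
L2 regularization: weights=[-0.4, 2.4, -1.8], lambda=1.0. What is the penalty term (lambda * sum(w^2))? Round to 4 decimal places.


Squaring each weight:
(-0.4)^2 = 0.16
2.4^2 = 5.76
(-1.8)^2 = 3.24
Sum of squares = 9.16
Penalty = 1.0 * 9.16 = 9.1600

9.1600


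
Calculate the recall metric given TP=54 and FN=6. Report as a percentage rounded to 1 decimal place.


Recall = TP / (TP + FN) * 100
= 54 / (54 + 6)
= 54 / 60
= 0.9
= 90.0%

90.0


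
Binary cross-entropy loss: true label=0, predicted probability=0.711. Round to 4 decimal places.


For y=0: Loss = -log(1-p)
= -log(1 - 0.711)
= -log(0.289)
= -(-1.2413)
= 1.2413

1.2413


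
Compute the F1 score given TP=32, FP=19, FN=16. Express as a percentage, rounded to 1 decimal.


Precision = TP / (TP + FP) = 32 / 51 = 0.6275
Recall = TP / (TP + FN) = 32 / 48 = 0.6667
F1 = 2 * P * R / (P + R)
= 2 * 0.6275 * 0.6667 / (0.6275 + 0.6667)
= 0.8366 / 1.2941
= 0.6465
As percentage: 64.6%

64.6


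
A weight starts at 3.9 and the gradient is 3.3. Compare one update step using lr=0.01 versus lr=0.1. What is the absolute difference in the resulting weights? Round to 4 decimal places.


With lr=0.01: w_new = 3.9 - 0.01 * 3.3 = 3.867
With lr=0.1: w_new = 3.9 - 0.1 * 3.3 = 3.57
Absolute difference = |3.867 - 3.57|
= 0.2970

0.2970


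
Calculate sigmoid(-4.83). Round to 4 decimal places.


sigmoid(z) = 1 / (1 + exp(-z))
exp(-(-4.83)) = exp(4.83) = 125.211
1 + 125.211 = 126.211
1 / 126.211 = 0.0079

0.0079


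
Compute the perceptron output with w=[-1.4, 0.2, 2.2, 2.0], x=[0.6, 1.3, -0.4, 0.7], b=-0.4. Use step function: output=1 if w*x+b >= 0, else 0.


z = w . x + b
= -1.4*0.6 + 0.2*1.3 + 2.2*-0.4 + 2.0*0.7 + -0.4
= -0.84 + 0.26 + -0.88 + 1.4 + -0.4
= -0.06 + -0.4
= -0.46
Since z = -0.46 < 0, output = 0

0


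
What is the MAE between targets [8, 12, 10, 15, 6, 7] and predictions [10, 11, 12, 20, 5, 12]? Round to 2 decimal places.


Absolute errors: [2, 1, 2, 5, 1, 5]
Sum of absolute errors = 16
MAE = 16 / 6 = 2.67

2.67


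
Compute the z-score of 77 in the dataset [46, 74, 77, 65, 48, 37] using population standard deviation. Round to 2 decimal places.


Mean = (46 + 74 + 77 + 65 + 48 + 37) / 6 = 57.8333
Variance = sum((x_i - mean)^2) / n = 225.1389
Std = sqrt(225.1389) = 15.0046
Z = (x - mean) / std
= (77 - 57.8333) / 15.0046
= 19.1667 / 15.0046
= 1.28

1.28


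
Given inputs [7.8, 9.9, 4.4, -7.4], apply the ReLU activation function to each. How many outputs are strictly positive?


ReLU(x) = max(0, x) for each element:
ReLU(7.8) = 7.8
ReLU(9.9) = 9.9
ReLU(4.4) = 4.4
ReLU(-7.4) = 0
Active neurons (>0): 3

3


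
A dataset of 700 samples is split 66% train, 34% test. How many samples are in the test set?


Train samples = 700 * 66% = 462
Test samples = 700 - 462
= 238

238


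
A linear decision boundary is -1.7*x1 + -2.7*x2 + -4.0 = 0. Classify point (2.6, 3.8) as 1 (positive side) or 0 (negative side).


Compute -1.7 * 2.6 + -2.7 * 3.8 + -4.0
= -4.42 + -10.26 + -4.0
= -18.68
Since -18.68 < 0, the point is on the negative side.

0


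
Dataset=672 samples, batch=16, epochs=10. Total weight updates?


Iterations per epoch = 672 / 16 = 42
Total updates = iterations_per_epoch * epochs
= 42 * 10
= 420

420


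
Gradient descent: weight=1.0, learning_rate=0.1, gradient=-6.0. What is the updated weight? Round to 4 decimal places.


w_new = w_old - lr * gradient
= 1.0 - 0.1 * -6.0
= 1.0 - (-0.6)
= 1.6000

1.6000


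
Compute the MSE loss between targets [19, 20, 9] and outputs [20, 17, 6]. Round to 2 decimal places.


Differences: [-1, 3, 3]
Squared errors: [1, 9, 9]
Sum of squared errors = 19
MSE = 19 / 3 = 6.33

6.33


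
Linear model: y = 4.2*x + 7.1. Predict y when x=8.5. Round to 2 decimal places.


y = 4.2 * 8.5 + (7.1)
= 35.7 + (7.1)
= 42.80

42.80


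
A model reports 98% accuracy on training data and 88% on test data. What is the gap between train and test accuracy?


Gap = train_accuracy - test_accuracy
= 98 - 88
= 10%
This moderate gap may indicate mild overfitting.

10


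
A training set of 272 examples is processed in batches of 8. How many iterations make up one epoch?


Iterations per epoch = dataset_size / batch_size
= 272 / 8
= 34

34


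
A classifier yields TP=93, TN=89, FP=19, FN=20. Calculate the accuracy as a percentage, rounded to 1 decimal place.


Accuracy = (TP + TN) / (TP + TN + FP + FN) * 100
= (93 + 89) / (93 + 89 + 19 + 20)
= 182 / 221
= 0.8235
= 82.4%

82.4


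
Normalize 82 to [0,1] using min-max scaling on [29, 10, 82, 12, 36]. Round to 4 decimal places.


Min = 10, Max = 82
Range = 82 - 10 = 72
Scaled = (x - min) / (max - min)
= (82 - 10) / 72
= 72 / 72
= 1.0000

1.0000


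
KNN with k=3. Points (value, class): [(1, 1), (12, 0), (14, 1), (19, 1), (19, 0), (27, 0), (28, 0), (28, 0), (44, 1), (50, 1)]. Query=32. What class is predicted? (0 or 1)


Distances from query 32:
Point 28 (class 0): distance = 4
Point 28 (class 0): distance = 4
Point 27 (class 0): distance = 5
K=3 nearest neighbors: classes = [0, 0, 0]
Votes for class 1: 0 / 3
Majority vote => class 0

0


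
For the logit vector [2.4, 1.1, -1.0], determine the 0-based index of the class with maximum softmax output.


Softmax is a monotonic transformation, so it preserves the argmax.
We need to find the index of the maximum logit.
Index 0: 2.4
Index 1: 1.1
Index 2: -1.0
Maximum logit = 2.4 at index 0

0


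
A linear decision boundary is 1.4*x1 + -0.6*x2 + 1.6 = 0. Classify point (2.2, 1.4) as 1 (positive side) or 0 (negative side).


Compute 1.4 * 2.2 + -0.6 * 1.4 + 1.6
= 3.08 + -0.84 + 1.6
= 3.84
Since 3.84 >= 0, the point is on the positive side.

1


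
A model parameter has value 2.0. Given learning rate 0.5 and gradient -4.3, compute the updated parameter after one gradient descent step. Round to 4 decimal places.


w_new = w_old - lr * gradient
= 2.0 - 0.5 * -4.3
= 2.0 - (-2.15)
= 4.1500

4.1500


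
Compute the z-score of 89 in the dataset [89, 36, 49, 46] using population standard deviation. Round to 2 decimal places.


Mean = (89 + 36 + 49 + 46) / 4 = 55.0
Variance = sum((x_i - mean)^2) / n = 408.5
Std = sqrt(408.5) = 20.2114
Z = (x - mean) / std
= (89 - 55.0) / 20.2114
= 34.0 / 20.2114
= 1.68

1.68


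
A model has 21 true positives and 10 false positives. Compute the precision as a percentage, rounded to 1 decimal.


Precision = TP / (TP + FP) * 100
= 21 / (21 + 10)
= 21 / 31
= 0.6774
= 67.7%

67.7


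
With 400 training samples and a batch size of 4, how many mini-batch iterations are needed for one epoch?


Iterations per epoch = dataset_size / batch_size
= 400 / 4
= 100

100


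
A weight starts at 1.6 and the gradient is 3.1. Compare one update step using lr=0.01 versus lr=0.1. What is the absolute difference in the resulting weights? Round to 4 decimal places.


With lr=0.01: w_new = 1.6 - 0.01 * 3.1 = 1.569
With lr=0.1: w_new = 1.6 - 0.1 * 3.1 = 1.29
Absolute difference = |1.569 - 1.29|
= 0.2790

0.2790


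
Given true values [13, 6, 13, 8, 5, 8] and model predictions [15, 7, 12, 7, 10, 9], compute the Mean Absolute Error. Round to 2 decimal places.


Absolute errors: [2, 1, 1, 1, 5, 1]
Sum of absolute errors = 11
MAE = 11 / 6 = 1.83

1.83


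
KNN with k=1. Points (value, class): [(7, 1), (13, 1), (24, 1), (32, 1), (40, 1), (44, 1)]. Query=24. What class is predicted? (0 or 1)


Distances from query 24:
Point 24 (class 1): distance = 0
K=1 nearest neighbors: classes = [1]
Votes for class 1: 1 / 1
Majority vote => class 1

1


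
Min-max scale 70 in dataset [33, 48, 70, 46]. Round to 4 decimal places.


Min = 33, Max = 70
Range = 70 - 33 = 37
Scaled = (x - min) / (max - min)
= (70 - 33) / 37
= 37 / 37
= 1.0000

1.0000


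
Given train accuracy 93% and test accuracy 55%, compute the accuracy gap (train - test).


Gap = train_accuracy - test_accuracy
= 93 - 55
= 38%
This large gap strongly indicates overfitting.

38


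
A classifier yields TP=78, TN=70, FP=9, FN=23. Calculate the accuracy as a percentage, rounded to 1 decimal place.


Accuracy = (TP + TN) / (TP + TN + FP + FN) * 100
= (78 + 70) / (78 + 70 + 9 + 23)
= 148 / 180
= 0.8222
= 82.2%

82.2


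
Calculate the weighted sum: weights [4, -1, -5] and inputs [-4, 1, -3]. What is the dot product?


Element-wise products:
4 * -4 = -16
-1 * 1 = -1
-5 * -3 = 15
Sum = -16 + -1 + 15
= -2

-2


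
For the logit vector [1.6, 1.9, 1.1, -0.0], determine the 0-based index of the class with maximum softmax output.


Softmax is a monotonic transformation, so it preserves the argmax.
We need to find the index of the maximum logit.
Index 0: 1.6
Index 1: 1.9
Index 2: 1.1
Index 3: -0.0
Maximum logit = 1.9 at index 1

1


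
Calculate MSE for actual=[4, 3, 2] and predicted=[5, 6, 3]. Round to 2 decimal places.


Differences: [-1, -3, -1]
Squared errors: [1, 9, 1]
Sum of squared errors = 11
MSE = 11 / 3 = 3.67

3.67


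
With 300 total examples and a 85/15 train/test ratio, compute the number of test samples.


Train samples = 300 * 85% = 255
Test samples = 300 - 255
= 45

45


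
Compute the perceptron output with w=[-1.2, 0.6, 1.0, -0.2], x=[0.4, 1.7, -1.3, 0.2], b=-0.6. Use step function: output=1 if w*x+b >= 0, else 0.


z = w . x + b
= -1.2*0.4 + 0.6*1.7 + 1.0*-1.3 + -0.2*0.2 + -0.6
= -0.48 + 1.02 + -1.3 + -0.04 + -0.6
= -0.8 + -0.6
= -1.4
Since z = -1.4 < 0, output = 0

0


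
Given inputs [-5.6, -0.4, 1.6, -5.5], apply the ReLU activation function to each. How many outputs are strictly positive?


ReLU(x) = max(0, x) for each element:
ReLU(-5.6) = 0
ReLU(-0.4) = 0
ReLU(1.6) = 1.6
ReLU(-5.5) = 0
Active neurons (>0): 1

1


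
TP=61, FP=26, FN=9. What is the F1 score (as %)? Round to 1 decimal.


Precision = TP / (TP + FP) = 61 / 87 = 0.7011
Recall = TP / (TP + FN) = 61 / 70 = 0.8714
F1 = 2 * P * R / (P + R)
= 2 * 0.7011 * 0.8714 / (0.7011 + 0.8714)
= 1.222 / 1.5726
= 0.7771
As percentage: 77.7%

77.7


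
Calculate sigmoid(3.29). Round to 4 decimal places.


sigmoid(z) = 1 / (1 + exp(-z))
exp(-(3.29)) = exp(-3.29) = 0.0373
1 + 0.0373 = 1.0373
1 / 1.0373 = 0.9641

0.9641


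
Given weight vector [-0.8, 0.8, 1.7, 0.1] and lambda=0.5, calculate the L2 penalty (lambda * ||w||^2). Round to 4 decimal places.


Squaring each weight:
(-0.8)^2 = 0.64
0.8^2 = 0.64
1.7^2 = 2.89
0.1^2 = 0.01
Sum of squares = 4.18
Penalty = 0.5 * 4.18 = 2.0900

2.0900


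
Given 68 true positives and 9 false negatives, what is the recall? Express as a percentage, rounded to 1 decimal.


Recall = TP / (TP + FN) * 100
= 68 / (68 + 9)
= 68 / 77
= 0.8831
= 88.3%

88.3


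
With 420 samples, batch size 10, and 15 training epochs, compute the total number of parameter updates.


Iterations per epoch = 420 / 10 = 42
Total updates = iterations_per_epoch * epochs
= 42 * 15
= 630

630


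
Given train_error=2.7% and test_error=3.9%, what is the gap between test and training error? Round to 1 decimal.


Generalization gap = test_error - train_error
= 3.9 - 2.7
= 1.2%
A small gap suggests good generalization.

1.2


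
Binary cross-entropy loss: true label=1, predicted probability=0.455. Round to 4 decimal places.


For y=1: Loss = -log(p)
= -log(0.455)
= -(-0.7875)
= 0.7875

0.7875


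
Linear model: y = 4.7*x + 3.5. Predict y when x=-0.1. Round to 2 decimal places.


y = 4.7 * -0.1 + (3.5)
= -0.47 + (3.5)
= 3.03

3.03


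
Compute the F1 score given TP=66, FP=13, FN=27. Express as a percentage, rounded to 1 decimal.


Precision = TP / (TP + FP) = 66 / 79 = 0.8354
Recall = TP / (TP + FN) = 66 / 93 = 0.7097
F1 = 2 * P * R / (P + R)
= 2 * 0.8354 * 0.7097 / (0.8354 + 0.7097)
= 1.1858 / 1.5451
= 0.7674
As percentage: 76.7%

76.7


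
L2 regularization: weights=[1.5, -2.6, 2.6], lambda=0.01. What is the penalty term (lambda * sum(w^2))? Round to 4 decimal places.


Squaring each weight:
1.5^2 = 2.25
(-2.6)^2 = 6.76
2.6^2 = 6.76
Sum of squares = 15.77
Penalty = 0.01 * 15.77 = 0.1577

0.1577


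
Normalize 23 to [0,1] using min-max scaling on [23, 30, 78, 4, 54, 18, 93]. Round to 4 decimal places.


Min = 4, Max = 93
Range = 93 - 4 = 89
Scaled = (x - min) / (max - min)
= (23 - 4) / 89
= 19 / 89
= 0.2135

0.2135


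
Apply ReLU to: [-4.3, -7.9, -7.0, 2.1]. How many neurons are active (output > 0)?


ReLU(x) = max(0, x) for each element:
ReLU(-4.3) = 0
ReLU(-7.9) = 0
ReLU(-7.0) = 0
ReLU(2.1) = 2.1
Active neurons (>0): 1

1


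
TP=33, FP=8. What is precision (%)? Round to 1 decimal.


Precision = TP / (TP + FP) * 100
= 33 / (33 + 8)
= 33 / 41
= 0.8049
= 80.5%

80.5


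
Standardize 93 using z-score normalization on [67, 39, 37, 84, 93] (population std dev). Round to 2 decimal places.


Mean = (67 + 39 + 37 + 84 + 93) / 5 = 64.0
Variance = sum((x_i - mean)^2) / n = 520.8
Std = sqrt(520.8) = 22.821
Z = (x - mean) / std
= (93 - 64.0) / 22.821
= 29.0 / 22.821
= 1.27

1.27


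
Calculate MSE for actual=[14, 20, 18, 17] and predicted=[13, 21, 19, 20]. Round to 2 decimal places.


Differences: [1, -1, -1, -3]
Squared errors: [1, 1, 1, 9]
Sum of squared errors = 12
MSE = 12 / 4 = 3.00

3.00


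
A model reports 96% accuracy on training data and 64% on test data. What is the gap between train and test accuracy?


Gap = train_accuracy - test_accuracy
= 96 - 64
= 32%
This large gap strongly indicates overfitting.

32


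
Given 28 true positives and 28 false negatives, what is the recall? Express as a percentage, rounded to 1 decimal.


Recall = TP / (TP + FN) * 100
= 28 / (28 + 28)
= 28 / 56
= 0.5
= 50.0%

50.0


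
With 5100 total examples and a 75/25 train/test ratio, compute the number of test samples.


Train samples = 5100 * 75% = 3825
Test samples = 5100 - 3825
= 1275

1275


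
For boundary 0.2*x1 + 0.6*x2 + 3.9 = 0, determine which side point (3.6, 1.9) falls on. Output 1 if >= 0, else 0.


Compute 0.2 * 3.6 + 0.6 * 1.9 + 3.9
= 0.72 + 1.14 + 3.9
= 5.76
Since 5.76 >= 0, the point is on the positive side.

1


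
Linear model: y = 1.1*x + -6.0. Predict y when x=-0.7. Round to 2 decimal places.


y = 1.1 * -0.7 + (-6.0)
= -0.77 + (-6.0)
= -6.77

-6.77


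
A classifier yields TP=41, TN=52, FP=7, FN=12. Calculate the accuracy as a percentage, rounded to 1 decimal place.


Accuracy = (TP + TN) / (TP + TN + FP + FN) * 100
= (41 + 52) / (41 + 52 + 7 + 12)
= 93 / 112
= 0.8304
= 83.0%

83.0


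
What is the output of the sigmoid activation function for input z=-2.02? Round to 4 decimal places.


sigmoid(z) = 1 / (1 + exp(-z))
exp(-(-2.02)) = exp(2.02) = 7.5383
1 + 7.5383 = 8.5383
1 / 8.5383 = 0.1171

0.1171


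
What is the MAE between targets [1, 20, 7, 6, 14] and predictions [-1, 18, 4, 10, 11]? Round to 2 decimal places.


Absolute errors: [2, 2, 3, 4, 3]
Sum of absolute errors = 14
MAE = 14 / 5 = 2.80

2.80


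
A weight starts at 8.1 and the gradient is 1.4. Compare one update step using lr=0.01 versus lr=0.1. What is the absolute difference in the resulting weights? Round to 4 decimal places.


With lr=0.01: w_new = 8.1 - 0.01 * 1.4 = 8.086
With lr=0.1: w_new = 8.1 - 0.1 * 1.4 = 7.96
Absolute difference = |8.086 - 7.96|
= 0.1260

0.1260


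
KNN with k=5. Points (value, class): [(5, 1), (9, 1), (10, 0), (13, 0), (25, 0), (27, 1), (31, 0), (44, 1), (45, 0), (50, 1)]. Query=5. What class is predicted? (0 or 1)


Distances from query 5:
Point 5 (class 1): distance = 0
Point 9 (class 1): distance = 4
Point 10 (class 0): distance = 5
Point 13 (class 0): distance = 8
Point 25 (class 0): distance = 20
K=5 nearest neighbors: classes = [1, 1, 0, 0, 0]
Votes for class 1: 2 / 5
Majority vote => class 0

0


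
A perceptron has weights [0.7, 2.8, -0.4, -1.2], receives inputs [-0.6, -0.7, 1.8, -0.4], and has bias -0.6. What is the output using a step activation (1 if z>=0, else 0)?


z = w . x + b
= 0.7*-0.6 + 2.8*-0.7 + -0.4*1.8 + -1.2*-0.4 + -0.6
= -0.42 + -1.96 + -0.72 + 0.48 + -0.6
= -2.62 + -0.6
= -3.22
Since z = -3.22 < 0, output = 0

0


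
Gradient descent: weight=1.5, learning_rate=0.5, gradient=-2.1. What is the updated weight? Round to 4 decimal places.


w_new = w_old - lr * gradient
= 1.5 - 0.5 * -2.1
= 1.5 - (-1.05)
= 2.5500

2.5500


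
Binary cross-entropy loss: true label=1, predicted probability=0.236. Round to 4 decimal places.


For y=1: Loss = -log(p)
= -log(0.236)
= -(-1.4439)
= 1.4439

1.4439


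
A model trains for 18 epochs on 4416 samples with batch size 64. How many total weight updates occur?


Iterations per epoch = 4416 / 64 = 69
Total updates = iterations_per_epoch * epochs
= 69 * 18
= 1242

1242


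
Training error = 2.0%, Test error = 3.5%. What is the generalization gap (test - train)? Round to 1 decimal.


Generalization gap = test_error - train_error
= 3.5 - 2.0
= 1.5%
A small gap suggests good generalization.

1.5


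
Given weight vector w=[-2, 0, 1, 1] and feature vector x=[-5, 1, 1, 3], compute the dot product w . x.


Element-wise products:
-2 * -5 = 10
0 * 1 = 0
1 * 1 = 1
1 * 3 = 3
Sum = 10 + 0 + 1 + 3
= 14

14


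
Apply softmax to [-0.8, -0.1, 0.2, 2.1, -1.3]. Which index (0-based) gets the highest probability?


Softmax is a monotonic transformation, so it preserves the argmax.
We need to find the index of the maximum logit.
Index 0: -0.8
Index 1: -0.1
Index 2: 0.2
Index 3: 2.1
Index 4: -1.3
Maximum logit = 2.1 at index 3

3


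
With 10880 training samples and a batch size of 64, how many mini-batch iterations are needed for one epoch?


Iterations per epoch = dataset_size / batch_size
= 10880 / 64
= 170

170


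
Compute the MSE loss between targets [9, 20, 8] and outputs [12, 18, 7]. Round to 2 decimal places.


Differences: [-3, 2, 1]
Squared errors: [9, 4, 1]
Sum of squared errors = 14
MSE = 14 / 3 = 4.67

4.67


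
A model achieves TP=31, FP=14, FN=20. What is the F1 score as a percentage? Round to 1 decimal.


Precision = TP / (TP + FP) = 31 / 45 = 0.6889
Recall = TP / (TP + FN) = 31 / 51 = 0.6078
F1 = 2 * P * R / (P + R)
= 2 * 0.6889 * 0.6078 / (0.6889 + 0.6078)
= 0.8375 / 1.2967
= 0.6458
As percentage: 64.6%

64.6


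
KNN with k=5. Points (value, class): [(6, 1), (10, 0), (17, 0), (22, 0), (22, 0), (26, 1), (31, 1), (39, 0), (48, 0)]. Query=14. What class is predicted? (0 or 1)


Distances from query 14:
Point 17 (class 0): distance = 3
Point 10 (class 0): distance = 4
Point 22 (class 0): distance = 8
Point 22 (class 0): distance = 8
Point 6 (class 1): distance = 8
K=5 nearest neighbors: classes = [0, 0, 0, 0, 1]
Votes for class 1: 1 / 5
Majority vote => class 0

0


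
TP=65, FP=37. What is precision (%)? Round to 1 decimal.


Precision = TP / (TP + FP) * 100
= 65 / (65 + 37)
= 65 / 102
= 0.6373
= 63.7%

63.7


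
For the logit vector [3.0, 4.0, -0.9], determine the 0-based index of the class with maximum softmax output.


Softmax is a monotonic transformation, so it preserves the argmax.
We need to find the index of the maximum logit.
Index 0: 3.0
Index 1: 4.0
Index 2: -0.9
Maximum logit = 4.0 at index 1

1


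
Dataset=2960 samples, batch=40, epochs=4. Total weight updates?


Iterations per epoch = 2960 / 40 = 74
Total updates = iterations_per_epoch * epochs
= 74 * 4
= 296

296


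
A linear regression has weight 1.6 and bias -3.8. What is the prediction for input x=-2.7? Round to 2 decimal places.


y = 1.6 * -2.7 + (-3.8)
= -4.32 + (-3.8)
= -8.12

-8.12


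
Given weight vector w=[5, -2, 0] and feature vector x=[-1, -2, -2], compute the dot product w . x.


Element-wise products:
5 * -1 = -5
-2 * -2 = 4
0 * -2 = 0
Sum = -5 + 4 + 0
= -1

-1


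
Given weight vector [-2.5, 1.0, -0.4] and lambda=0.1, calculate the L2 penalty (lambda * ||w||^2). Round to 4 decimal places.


Squaring each weight:
(-2.5)^2 = 6.25
1.0^2 = 1.0
(-0.4)^2 = 0.16
Sum of squares = 7.41
Penalty = 0.1 * 7.41 = 0.7410

0.7410


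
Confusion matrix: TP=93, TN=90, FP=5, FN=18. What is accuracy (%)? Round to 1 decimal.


Accuracy = (TP + TN) / (TP + TN + FP + FN) * 100
= (93 + 90) / (93 + 90 + 5 + 18)
= 183 / 206
= 0.8883
= 88.8%

88.8


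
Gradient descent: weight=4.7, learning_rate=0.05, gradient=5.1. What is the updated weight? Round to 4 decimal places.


w_new = w_old - lr * gradient
= 4.7 - 0.05 * 5.1
= 4.7 - (0.255)
= 4.4450

4.4450


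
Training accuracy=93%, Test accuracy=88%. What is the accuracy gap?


Gap = train_accuracy - test_accuracy
= 93 - 88
= 5%
This moderate gap may indicate mild overfitting.

5


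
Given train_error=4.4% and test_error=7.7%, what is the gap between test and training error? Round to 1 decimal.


Generalization gap = test_error - train_error
= 7.7 - 4.4
= 3.3%
A moderate gap.

3.3


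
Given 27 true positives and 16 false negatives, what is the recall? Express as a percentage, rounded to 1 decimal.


Recall = TP / (TP + FN) * 100
= 27 / (27 + 16)
= 27 / 43
= 0.6279
= 62.8%

62.8


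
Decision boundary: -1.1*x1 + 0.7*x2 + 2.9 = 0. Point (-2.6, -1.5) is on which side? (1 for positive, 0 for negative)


Compute -1.1 * -2.6 + 0.7 * -1.5 + 2.9
= 2.86 + -1.05 + 2.9
= 4.71
Since 4.71 >= 0, the point is on the positive side.

1


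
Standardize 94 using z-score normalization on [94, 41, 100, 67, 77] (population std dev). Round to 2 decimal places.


Mean = (94 + 41 + 100 + 67 + 77) / 5 = 75.8
Variance = sum((x_i - mean)^2) / n = 441.36
Std = sqrt(441.36) = 21.0086
Z = (x - mean) / std
= (94 - 75.8) / 21.0086
= 18.2 / 21.0086
= 0.87

0.87


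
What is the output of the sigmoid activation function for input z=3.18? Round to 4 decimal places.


sigmoid(z) = 1 / (1 + exp(-z))
exp(-(3.18)) = exp(-3.18) = 0.0416
1 + 0.0416 = 1.0416
1 / 1.0416 = 0.9601

0.9601


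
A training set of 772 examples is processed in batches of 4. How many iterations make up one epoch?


Iterations per epoch = dataset_size / batch_size
= 772 / 4
= 193

193


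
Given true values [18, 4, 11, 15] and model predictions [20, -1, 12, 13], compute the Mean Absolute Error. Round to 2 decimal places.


Absolute errors: [2, 5, 1, 2]
Sum of absolute errors = 10
MAE = 10 / 4 = 2.50

2.50


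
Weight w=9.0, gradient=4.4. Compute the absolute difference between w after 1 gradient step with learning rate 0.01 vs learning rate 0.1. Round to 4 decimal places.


With lr=0.01: w_new = 9.0 - 0.01 * 4.4 = 8.956
With lr=0.1: w_new = 9.0 - 0.1 * 4.4 = 8.56
Absolute difference = |8.956 - 8.56|
= 0.3960

0.3960


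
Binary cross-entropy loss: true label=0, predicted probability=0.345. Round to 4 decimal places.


For y=0: Loss = -log(1-p)
= -log(1 - 0.345)
= -log(0.655)
= -(-0.4231)
= 0.4231

0.4231


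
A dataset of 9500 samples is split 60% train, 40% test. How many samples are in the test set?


Train samples = 9500 * 60% = 5700
Test samples = 9500 - 5700
= 3800

3800


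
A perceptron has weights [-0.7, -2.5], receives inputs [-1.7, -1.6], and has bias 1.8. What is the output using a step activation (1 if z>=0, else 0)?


z = w . x + b
= -0.7*-1.7 + -2.5*-1.6 + 1.8
= 1.19 + 4.0 + 1.8
= 5.19 + 1.8
= 6.99
Since z = 6.99 >= 0, output = 1

1


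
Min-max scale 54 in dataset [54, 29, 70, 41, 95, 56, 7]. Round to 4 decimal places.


Min = 7, Max = 95
Range = 95 - 7 = 88
Scaled = (x - min) / (max - min)
= (54 - 7) / 88
= 47 / 88
= 0.5341

0.5341


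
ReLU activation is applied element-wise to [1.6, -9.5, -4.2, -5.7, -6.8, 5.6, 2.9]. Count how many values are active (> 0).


ReLU(x) = max(0, x) for each element:
ReLU(1.6) = 1.6
ReLU(-9.5) = 0
ReLU(-4.2) = 0
ReLU(-5.7) = 0
ReLU(-6.8) = 0
ReLU(5.6) = 5.6
ReLU(2.9) = 2.9
Active neurons (>0): 3

3


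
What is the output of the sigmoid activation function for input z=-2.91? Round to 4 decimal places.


sigmoid(z) = 1 / (1 + exp(-z))
exp(-(-2.91)) = exp(2.91) = 18.3568
1 + 18.3568 = 19.3568
1 / 19.3568 = 0.0517

0.0517


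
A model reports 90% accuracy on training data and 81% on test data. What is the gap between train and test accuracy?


Gap = train_accuracy - test_accuracy
= 90 - 81
= 9%
This moderate gap may indicate mild overfitting.

9


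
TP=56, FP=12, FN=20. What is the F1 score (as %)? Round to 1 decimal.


Precision = TP / (TP + FP) = 56 / 68 = 0.8235
Recall = TP / (TP + FN) = 56 / 76 = 0.7368
F1 = 2 * P * R / (P + R)
= 2 * 0.8235 * 0.7368 / (0.8235 + 0.7368)
= 1.2136 / 1.5604
= 0.7778
As percentage: 77.8%

77.8


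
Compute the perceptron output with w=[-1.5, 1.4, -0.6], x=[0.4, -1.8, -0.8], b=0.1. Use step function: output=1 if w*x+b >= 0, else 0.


z = w . x + b
= -1.5*0.4 + 1.4*-1.8 + -0.6*-0.8 + 0.1
= -0.6 + -2.52 + 0.48 + 0.1
= -2.64 + 0.1
= -2.54
Since z = -2.54 < 0, output = 0

0


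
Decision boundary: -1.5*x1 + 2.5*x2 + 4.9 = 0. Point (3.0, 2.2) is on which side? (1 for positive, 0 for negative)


Compute -1.5 * 3.0 + 2.5 * 2.2 + 4.9
= -4.5 + 5.5 + 4.9
= 5.9
Since 5.9 >= 0, the point is on the positive side.

1


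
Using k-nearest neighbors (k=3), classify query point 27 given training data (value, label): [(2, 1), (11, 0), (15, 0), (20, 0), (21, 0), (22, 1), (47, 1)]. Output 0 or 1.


Distances from query 27:
Point 22 (class 1): distance = 5
Point 21 (class 0): distance = 6
Point 20 (class 0): distance = 7
K=3 nearest neighbors: classes = [1, 0, 0]
Votes for class 1: 1 / 3
Majority vote => class 0

0


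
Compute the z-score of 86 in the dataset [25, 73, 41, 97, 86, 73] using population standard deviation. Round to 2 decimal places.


Mean = (25 + 73 + 41 + 97 + 86 + 73) / 6 = 65.8333
Variance = sum((x_i - mean)^2) / n = 627.4722
Std = sqrt(627.4722) = 25.0494
Z = (x - mean) / std
= (86 - 65.8333) / 25.0494
= 20.1667 / 25.0494
= 0.81

0.81


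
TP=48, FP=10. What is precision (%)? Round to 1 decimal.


Precision = TP / (TP + FP) * 100
= 48 / (48 + 10)
= 48 / 58
= 0.8276
= 82.8%

82.8


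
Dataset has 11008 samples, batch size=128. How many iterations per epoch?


Iterations per epoch = dataset_size / batch_size
= 11008 / 128
= 86

86


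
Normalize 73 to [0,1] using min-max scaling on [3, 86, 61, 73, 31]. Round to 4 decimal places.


Min = 3, Max = 86
Range = 86 - 3 = 83
Scaled = (x - min) / (max - min)
= (73 - 3) / 83
= 70 / 83
= 0.8434

0.8434


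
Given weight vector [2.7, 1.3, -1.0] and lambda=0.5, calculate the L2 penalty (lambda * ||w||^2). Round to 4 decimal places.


Squaring each weight:
2.7^2 = 7.29
1.3^2 = 1.69
(-1.0)^2 = 1.0
Sum of squares = 9.98
Penalty = 0.5 * 9.98 = 4.9900

4.9900


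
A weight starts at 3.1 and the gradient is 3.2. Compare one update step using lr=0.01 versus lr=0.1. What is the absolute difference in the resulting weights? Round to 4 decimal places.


With lr=0.01: w_new = 3.1 - 0.01 * 3.2 = 3.068
With lr=0.1: w_new = 3.1 - 0.1 * 3.2 = 2.78
Absolute difference = |3.068 - 2.78|
= 0.2880

0.2880


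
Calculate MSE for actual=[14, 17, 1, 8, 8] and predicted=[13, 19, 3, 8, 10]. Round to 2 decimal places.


Differences: [1, -2, -2, 0, -2]
Squared errors: [1, 4, 4, 0, 4]
Sum of squared errors = 13
MSE = 13 / 5 = 2.60

2.60


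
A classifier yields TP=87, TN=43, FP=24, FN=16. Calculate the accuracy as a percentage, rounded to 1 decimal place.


Accuracy = (TP + TN) / (TP + TN + FP + FN) * 100
= (87 + 43) / (87 + 43 + 24 + 16)
= 130 / 170
= 0.7647
= 76.5%

76.5


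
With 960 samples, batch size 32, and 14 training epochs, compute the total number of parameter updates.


Iterations per epoch = 960 / 32 = 30
Total updates = iterations_per_epoch * epochs
= 30 * 14
= 420

420


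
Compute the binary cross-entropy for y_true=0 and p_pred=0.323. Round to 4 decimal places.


For y=0: Loss = -log(1-p)
= -log(1 - 0.323)
= -log(0.677)
= -(-0.3901)
= 0.3901

0.3901


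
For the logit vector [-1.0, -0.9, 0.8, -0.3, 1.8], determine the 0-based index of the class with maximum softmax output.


Softmax is a monotonic transformation, so it preserves the argmax.
We need to find the index of the maximum logit.
Index 0: -1.0
Index 1: -0.9
Index 2: 0.8
Index 3: -0.3
Index 4: 1.8
Maximum logit = 1.8 at index 4

4


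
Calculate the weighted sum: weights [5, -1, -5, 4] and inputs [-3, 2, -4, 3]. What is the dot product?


Element-wise products:
5 * -3 = -15
-1 * 2 = -2
-5 * -4 = 20
4 * 3 = 12
Sum = -15 + -2 + 20 + 12
= 15

15


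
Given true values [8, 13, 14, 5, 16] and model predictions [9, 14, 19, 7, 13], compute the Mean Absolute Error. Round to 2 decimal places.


Absolute errors: [1, 1, 5, 2, 3]
Sum of absolute errors = 12
MAE = 12 / 5 = 2.40

2.40


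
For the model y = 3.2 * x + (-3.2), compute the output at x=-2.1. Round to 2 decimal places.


y = 3.2 * -2.1 + (-3.2)
= -6.72 + (-3.2)
= -9.92

-9.92


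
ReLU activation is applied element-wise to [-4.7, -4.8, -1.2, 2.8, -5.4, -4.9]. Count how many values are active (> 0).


ReLU(x) = max(0, x) for each element:
ReLU(-4.7) = 0
ReLU(-4.8) = 0
ReLU(-1.2) = 0
ReLU(2.8) = 2.8
ReLU(-5.4) = 0
ReLU(-4.9) = 0
Active neurons (>0): 1

1


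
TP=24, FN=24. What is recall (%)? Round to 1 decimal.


Recall = TP / (TP + FN) * 100
= 24 / (24 + 24)
= 24 / 48
= 0.5
= 50.0%

50.0


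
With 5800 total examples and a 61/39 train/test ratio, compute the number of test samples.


Train samples = 5800 * 61% = 3538
Test samples = 5800 - 3538
= 2262

2262


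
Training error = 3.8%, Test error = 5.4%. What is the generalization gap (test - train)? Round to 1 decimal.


Generalization gap = test_error - train_error
= 5.4 - 3.8
= 1.6%
A small gap suggests good generalization.

1.6


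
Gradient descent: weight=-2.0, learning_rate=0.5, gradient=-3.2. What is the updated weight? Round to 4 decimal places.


w_new = w_old - lr * gradient
= -2.0 - 0.5 * -3.2
= -2.0 - (-1.6)
= -0.4000

-0.4000


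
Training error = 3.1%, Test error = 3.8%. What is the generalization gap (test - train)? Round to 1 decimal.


Generalization gap = test_error - train_error
= 3.8 - 3.1
= 0.7%
A small gap suggests good generalization.

0.7


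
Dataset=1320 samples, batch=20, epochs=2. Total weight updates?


Iterations per epoch = 1320 / 20 = 66
Total updates = iterations_per_epoch * epochs
= 66 * 2
= 132

132


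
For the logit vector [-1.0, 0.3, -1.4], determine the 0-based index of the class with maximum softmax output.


Softmax is a monotonic transformation, so it preserves the argmax.
We need to find the index of the maximum logit.
Index 0: -1.0
Index 1: 0.3
Index 2: -1.4
Maximum logit = 0.3 at index 1

1


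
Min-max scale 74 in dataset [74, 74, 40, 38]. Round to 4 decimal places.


Min = 38, Max = 74
Range = 74 - 38 = 36
Scaled = (x - min) / (max - min)
= (74 - 38) / 36
= 36 / 36
= 1.0000

1.0000


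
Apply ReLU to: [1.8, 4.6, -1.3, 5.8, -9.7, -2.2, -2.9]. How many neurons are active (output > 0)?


ReLU(x) = max(0, x) for each element:
ReLU(1.8) = 1.8
ReLU(4.6) = 4.6
ReLU(-1.3) = 0
ReLU(5.8) = 5.8
ReLU(-9.7) = 0
ReLU(-2.2) = 0
ReLU(-2.9) = 0
Active neurons (>0): 3

3


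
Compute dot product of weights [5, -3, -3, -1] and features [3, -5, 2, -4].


Element-wise products:
5 * 3 = 15
-3 * -5 = 15
-3 * 2 = -6
-1 * -4 = 4
Sum = 15 + 15 + -6 + 4
= 28

28


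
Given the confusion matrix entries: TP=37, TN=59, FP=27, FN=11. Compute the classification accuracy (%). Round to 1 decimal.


Accuracy = (TP + TN) / (TP + TN + FP + FN) * 100
= (37 + 59) / (37 + 59 + 27 + 11)
= 96 / 134
= 0.7164
= 71.6%

71.6


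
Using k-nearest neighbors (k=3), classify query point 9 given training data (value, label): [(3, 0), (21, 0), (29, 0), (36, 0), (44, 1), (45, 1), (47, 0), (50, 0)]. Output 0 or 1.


Distances from query 9:
Point 3 (class 0): distance = 6
Point 21 (class 0): distance = 12
Point 29 (class 0): distance = 20
K=3 nearest neighbors: classes = [0, 0, 0]
Votes for class 1: 0 / 3
Majority vote => class 0

0


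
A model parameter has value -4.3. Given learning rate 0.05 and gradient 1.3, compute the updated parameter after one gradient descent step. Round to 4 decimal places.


w_new = w_old - lr * gradient
= -4.3 - 0.05 * 1.3
= -4.3 - (0.065)
= -4.3650

-4.3650


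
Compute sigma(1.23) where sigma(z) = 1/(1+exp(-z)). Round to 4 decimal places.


sigmoid(z) = 1 / (1 + exp(-z))
exp(-(1.23)) = exp(-1.23) = 0.2923
1 + 0.2923 = 1.2923
1 / 1.2923 = 0.7738

0.7738


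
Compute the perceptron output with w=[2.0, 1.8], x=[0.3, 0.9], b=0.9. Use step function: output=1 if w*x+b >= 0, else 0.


z = w . x + b
= 2.0*0.3 + 1.8*0.9 + 0.9
= 0.6 + 1.62 + 0.9
= 2.22 + 0.9
= 3.12
Since z = 3.12 >= 0, output = 1

1


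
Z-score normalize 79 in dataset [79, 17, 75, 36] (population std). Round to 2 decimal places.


Mean = (79 + 17 + 75 + 36) / 4 = 51.75
Variance = sum((x_i - mean)^2) / n = 684.6875
Std = sqrt(684.6875) = 26.1665
Z = (x - mean) / std
= (79 - 51.75) / 26.1665
= 27.25 / 26.1665
= 1.04

1.04


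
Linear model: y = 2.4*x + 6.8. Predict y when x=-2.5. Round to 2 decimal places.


y = 2.4 * -2.5 + (6.8)
= -6.0 + (6.8)
= 0.80

0.80


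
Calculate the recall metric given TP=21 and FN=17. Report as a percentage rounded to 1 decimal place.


Recall = TP / (TP + FN) * 100
= 21 / (21 + 17)
= 21 / 38
= 0.5526
= 55.3%

55.3


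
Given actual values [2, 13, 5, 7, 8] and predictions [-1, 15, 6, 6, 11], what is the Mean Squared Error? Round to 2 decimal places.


Differences: [3, -2, -1, 1, -3]
Squared errors: [9, 4, 1, 1, 9]
Sum of squared errors = 24
MSE = 24 / 5 = 4.80

4.80


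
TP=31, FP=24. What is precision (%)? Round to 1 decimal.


Precision = TP / (TP + FP) * 100
= 31 / (31 + 24)
= 31 / 55
= 0.5636
= 56.4%

56.4


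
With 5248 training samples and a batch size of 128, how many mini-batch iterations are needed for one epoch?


Iterations per epoch = dataset_size / batch_size
= 5248 / 128
= 41

41


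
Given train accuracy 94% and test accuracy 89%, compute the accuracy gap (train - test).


Gap = train_accuracy - test_accuracy
= 94 - 89
= 5%
This moderate gap may indicate mild overfitting.

5


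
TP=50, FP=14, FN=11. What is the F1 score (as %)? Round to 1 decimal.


Precision = TP / (TP + FP) = 50 / 64 = 0.7812
Recall = TP / (TP + FN) = 50 / 61 = 0.8197
F1 = 2 * P * R / (P + R)
= 2 * 0.7812 * 0.8197 / (0.7812 + 0.8197)
= 1.2807 / 1.6009
= 0.8
As percentage: 80.0%

80.0


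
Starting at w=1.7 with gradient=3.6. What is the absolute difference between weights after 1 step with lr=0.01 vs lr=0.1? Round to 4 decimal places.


With lr=0.01: w_new = 1.7 - 0.01 * 3.6 = 1.664
With lr=0.1: w_new = 1.7 - 0.1 * 3.6 = 1.34
Absolute difference = |1.664 - 1.34|
= 0.3240

0.3240


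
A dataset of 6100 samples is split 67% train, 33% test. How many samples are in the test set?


Train samples = 6100 * 67% = 4087
Test samples = 6100 - 4087
= 2013

2013


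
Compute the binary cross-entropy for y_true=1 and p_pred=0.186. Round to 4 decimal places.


For y=1: Loss = -log(p)
= -log(0.186)
= -(-1.682)
= 1.6820

1.6820


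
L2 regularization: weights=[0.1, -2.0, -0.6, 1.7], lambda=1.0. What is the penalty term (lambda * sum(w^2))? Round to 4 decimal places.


Squaring each weight:
0.1^2 = 0.01
(-2.0)^2 = 4.0
(-0.6)^2 = 0.36
1.7^2 = 2.89
Sum of squares = 7.26
Penalty = 1.0 * 7.26 = 7.2600

7.2600


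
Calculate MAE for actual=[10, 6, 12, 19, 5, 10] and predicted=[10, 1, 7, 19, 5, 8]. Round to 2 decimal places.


Absolute errors: [0, 5, 5, 0, 0, 2]
Sum of absolute errors = 12
MAE = 12 / 6 = 2.00

2.00


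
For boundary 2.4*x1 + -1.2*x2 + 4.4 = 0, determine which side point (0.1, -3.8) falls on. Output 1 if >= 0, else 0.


Compute 2.4 * 0.1 + -1.2 * -3.8 + 4.4
= 0.24 + 4.56 + 4.4
= 9.2
Since 9.2 >= 0, the point is on the positive side.

1


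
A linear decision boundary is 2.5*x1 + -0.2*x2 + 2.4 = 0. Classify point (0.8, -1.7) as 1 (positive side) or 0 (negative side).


Compute 2.5 * 0.8 + -0.2 * -1.7 + 2.4
= 2.0 + 0.34 + 2.4
= 4.74
Since 4.74 >= 0, the point is on the positive side.

1


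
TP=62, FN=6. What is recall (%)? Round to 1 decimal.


Recall = TP / (TP + FN) * 100
= 62 / (62 + 6)
= 62 / 68
= 0.9118
= 91.2%

91.2


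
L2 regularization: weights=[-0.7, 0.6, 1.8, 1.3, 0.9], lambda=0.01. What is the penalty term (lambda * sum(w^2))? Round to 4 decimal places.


Squaring each weight:
(-0.7)^2 = 0.49
0.6^2 = 0.36
1.8^2 = 3.24
1.3^2 = 1.69
0.9^2 = 0.81
Sum of squares = 6.59
Penalty = 0.01 * 6.59 = 0.0659

0.0659


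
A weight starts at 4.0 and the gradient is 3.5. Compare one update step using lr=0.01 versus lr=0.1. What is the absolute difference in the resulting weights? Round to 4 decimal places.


With lr=0.01: w_new = 4.0 - 0.01 * 3.5 = 3.965
With lr=0.1: w_new = 4.0 - 0.1 * 3.5 = 3.65
Absolute difference = |3.965 - 3.65|
= 0.3150

0.3150


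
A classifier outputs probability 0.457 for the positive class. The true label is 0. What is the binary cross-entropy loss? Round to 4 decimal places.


For y=0: Loss = -log(1-p)
= -log(1 - 0.457)
= -log(0.543)
= -(-0.6106)
= 0.6106

0.6106


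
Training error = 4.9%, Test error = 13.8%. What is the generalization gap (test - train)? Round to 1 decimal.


Generalization gap = test_error - train_error
= 13.8 - 4.9
= 8.9%
A moderate gap.

8.9


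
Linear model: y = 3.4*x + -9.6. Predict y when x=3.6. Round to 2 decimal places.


y = 3.4 * 3.6 + (-9.6)
= 12.24 + (-9.6)
= 2.64

2.64


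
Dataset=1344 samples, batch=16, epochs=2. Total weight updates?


Iterations per epoch = 1344 / 16 = 84
Total updates = iterations_per_epoch * epochs
= 84 * 2
= 168

168


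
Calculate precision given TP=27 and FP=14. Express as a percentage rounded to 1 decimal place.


Precision = TP / (TP + FP) * 100
= 27 / (27 + 14)
= 27 / 41
= 0.6585
= 65.9%

65.9


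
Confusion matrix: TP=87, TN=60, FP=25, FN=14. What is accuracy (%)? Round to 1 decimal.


Accuracy = (TP + TN) / (TP + TN + FP + FN) * 100
= (87 + 60) / (87 + 60 + 25 + 14)
= 147 / 186
= 0.7903
= 79.0%

79.0


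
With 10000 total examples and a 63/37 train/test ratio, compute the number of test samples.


Train samples = 10000 * 63% = 6300
Test samples = 10000 - 6300
= 3700

3700


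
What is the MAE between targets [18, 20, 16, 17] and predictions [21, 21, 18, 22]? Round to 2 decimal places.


Absolute errors: [3, 1, 2, 5]
Sum of absolute errors = 11
MAE = 11 / 4 = 2.75

2.75


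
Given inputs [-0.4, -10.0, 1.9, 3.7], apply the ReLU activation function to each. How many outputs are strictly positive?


ReLU(x) = max(0, x) for each element:
ReLU(-0.4) = 0
ReLU(-10.0) = 0
ReLU(1.9) = 1.9
ReLU(3.7) = 3.7
Active neurons (>0): 2

2


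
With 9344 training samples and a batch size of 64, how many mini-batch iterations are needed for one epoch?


Iterations per epoch = dataset_size / batch_size
= 9344 / 64
= 146

146


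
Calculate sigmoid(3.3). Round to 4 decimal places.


sigmoid(z) = 1 / (1 + exp(-z))
exp(-(3.3)) = exp(-3.3) = 0.0369
1 + 0.0369 = 1.0369
1 / 1.0369 = 0.9644

0.9644


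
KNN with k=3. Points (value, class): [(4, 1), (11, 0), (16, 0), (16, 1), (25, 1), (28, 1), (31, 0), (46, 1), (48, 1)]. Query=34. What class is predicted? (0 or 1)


Distances from query 34:
Point 31 (class 0): distance = 3
Point 28 (class 1): distance = 6
Point 25 (class 1): distance = 9
K=3 nearest neighbors: classes = [0, 1, 1]
Votes for class 1: 2 / 3
Majority vote => class 1

1
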